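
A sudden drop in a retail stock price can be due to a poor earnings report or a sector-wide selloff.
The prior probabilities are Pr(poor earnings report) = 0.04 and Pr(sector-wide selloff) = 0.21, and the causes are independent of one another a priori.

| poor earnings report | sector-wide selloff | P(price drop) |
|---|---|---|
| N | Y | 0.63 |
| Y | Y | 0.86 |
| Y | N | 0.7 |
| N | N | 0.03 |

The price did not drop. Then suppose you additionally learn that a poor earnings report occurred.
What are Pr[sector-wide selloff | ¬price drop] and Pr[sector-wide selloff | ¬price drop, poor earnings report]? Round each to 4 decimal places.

Pr[sector-wide selloff | ¬price drop] ≈ 0.0923; Pr[sector-wide selloff | ¬price drop, poor earnings report] ≈ 0.1104

For the numerator, keep only sector-wide selloff=true terms: 0.074592 + 0.001176 = 0.075768
Denominator P(¬price drop): 0.97*0.96*0.79 + 0.37*0.96*0.21 + 0.3*0.04*0.79 + 0.14*0.04*0.21 = 0.820896
Posterior = 0.075768 / 0.820896 ≈ 0.0923

Now condition on the additional information:
Weight on sector-wide selloff=true, given the evidence: 0.14·0.21 = 0.029400
The normalizing constant is 0.3·0.79 + 0.14·0.21 = 0.266400
P(sector-wide selloff | ¬price drop, poor earnings report) = 0.029400/0.266400 ≈ 0.1104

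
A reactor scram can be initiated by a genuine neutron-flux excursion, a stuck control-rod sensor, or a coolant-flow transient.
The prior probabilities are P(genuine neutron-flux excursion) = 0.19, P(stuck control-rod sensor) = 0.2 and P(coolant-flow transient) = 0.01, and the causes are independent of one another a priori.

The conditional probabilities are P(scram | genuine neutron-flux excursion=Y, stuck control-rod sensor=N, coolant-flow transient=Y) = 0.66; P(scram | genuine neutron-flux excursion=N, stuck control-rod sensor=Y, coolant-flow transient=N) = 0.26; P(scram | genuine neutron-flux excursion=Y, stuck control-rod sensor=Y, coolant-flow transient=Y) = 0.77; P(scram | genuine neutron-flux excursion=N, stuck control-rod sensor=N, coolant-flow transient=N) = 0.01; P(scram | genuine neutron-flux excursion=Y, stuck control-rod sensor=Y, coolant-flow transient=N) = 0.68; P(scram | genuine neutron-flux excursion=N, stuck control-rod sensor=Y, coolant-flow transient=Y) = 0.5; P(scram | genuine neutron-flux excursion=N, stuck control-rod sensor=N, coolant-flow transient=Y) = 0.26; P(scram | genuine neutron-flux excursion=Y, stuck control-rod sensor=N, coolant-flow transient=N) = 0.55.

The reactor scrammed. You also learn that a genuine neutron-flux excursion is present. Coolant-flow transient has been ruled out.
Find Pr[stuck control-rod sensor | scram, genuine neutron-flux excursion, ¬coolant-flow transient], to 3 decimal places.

Weight on stuck control-rod sensor=true, given the evidence: 0.68×0.2 = 0.136000
Normalizer over all consistent configurations: 0.55×0.8 + 0.68×0.2 = 0.576000
Posterior = 0.136000 / 0.576000 ≈ 0.236

Pr[stuck control-rod sensor | scram, genuine neutron-flux excursion, ¬coolant-flow transient] ≈ 0.236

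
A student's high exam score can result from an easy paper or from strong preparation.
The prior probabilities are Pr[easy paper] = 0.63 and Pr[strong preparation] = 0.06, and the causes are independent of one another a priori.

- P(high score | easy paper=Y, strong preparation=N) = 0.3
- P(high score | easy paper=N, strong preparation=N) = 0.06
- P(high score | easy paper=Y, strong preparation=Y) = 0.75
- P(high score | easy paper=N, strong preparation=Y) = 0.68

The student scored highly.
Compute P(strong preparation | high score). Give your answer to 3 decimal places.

P(strong preparation | high score) ≈ 0.180

For the numerator, keep only strong preparation=true terms: 0.015096 + 0.028350 = 0.043446
The normalizing constant is 0.06·0.37·0.94 + 0.68·0.37·0.06 + 0.3·0.63·0.94 + 0.75·0.63·0.06 = 0.241974
P(strong preparation | high score) = 0.043446/0.241974 ≈ 0.180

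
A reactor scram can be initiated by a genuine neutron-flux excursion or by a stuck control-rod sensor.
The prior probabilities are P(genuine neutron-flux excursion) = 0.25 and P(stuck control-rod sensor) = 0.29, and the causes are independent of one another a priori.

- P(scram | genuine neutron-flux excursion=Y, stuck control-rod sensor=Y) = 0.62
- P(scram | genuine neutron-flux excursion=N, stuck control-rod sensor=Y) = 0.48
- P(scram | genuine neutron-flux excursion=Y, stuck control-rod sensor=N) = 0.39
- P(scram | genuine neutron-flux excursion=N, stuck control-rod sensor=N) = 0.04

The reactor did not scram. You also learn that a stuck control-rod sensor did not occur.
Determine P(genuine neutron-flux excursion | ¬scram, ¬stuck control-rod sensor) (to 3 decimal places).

Numerator (weight on configurations with genuine neutron-flux excursion): 0.61×0.25 = 0.152500
The normalizing constant is 0.96×0.75 + 0.61×0.25 = 0.872500
P(genuine neutron-flux excursion | ¬scram, ¬stuck control-rod sensor) = 0.152500/0.872500 ≈ 0.175

P(genuine neutron-flux excursion | ¬scram, ¬stuck control-rod sensor) ≈ 0.175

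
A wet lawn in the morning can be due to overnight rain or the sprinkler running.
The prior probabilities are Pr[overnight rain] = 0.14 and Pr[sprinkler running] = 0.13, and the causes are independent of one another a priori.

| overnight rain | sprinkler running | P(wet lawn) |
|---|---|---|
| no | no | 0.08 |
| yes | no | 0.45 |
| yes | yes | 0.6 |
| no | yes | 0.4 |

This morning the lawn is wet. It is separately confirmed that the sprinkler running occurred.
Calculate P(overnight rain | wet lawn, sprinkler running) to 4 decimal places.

Sum P(wet lawn|·) weighted by the priors over both values of overnight rain:
  P(wet lawn | sprinkler running) = 0.4*0.86 + 0.6*0.14
        = 0.344000 + 0.084000 = 0.428000
The terms with overnight rain present sum to 0.084000, so
  P(overnight rain | wet lawn, sprinkler running) = 0.084000 / 0.428000 ≈ 0.1963

P(overnight rain | wet lawn, sprinkler running) ≈ 0.1963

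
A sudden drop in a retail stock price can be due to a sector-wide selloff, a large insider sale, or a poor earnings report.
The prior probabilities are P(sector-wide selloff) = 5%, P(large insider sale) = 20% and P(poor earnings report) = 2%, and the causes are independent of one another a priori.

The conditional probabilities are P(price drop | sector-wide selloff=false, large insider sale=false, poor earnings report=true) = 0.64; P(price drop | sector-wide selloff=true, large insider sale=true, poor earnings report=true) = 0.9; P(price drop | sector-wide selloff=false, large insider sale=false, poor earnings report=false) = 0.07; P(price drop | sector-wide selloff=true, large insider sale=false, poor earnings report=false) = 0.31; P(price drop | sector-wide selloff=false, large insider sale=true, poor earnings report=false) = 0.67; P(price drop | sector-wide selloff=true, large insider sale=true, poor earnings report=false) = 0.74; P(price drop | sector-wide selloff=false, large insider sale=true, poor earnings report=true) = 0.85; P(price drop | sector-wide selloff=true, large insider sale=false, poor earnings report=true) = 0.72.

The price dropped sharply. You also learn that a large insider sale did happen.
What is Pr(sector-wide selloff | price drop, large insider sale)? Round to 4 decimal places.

Pr(sector-wide selloff | price drop, large insider sale) ≈ 0.0549

Numerator (weight on configurations with sector-wide selloff): 0.036260 + 0.000900 = 0.037160
Normalizer over all consistent configurations: 0.67*0.95*0.98 + 0.85*0.95*0.02 + 0.74*0.05*0.98 + 0.9*0.05*0.02 = 0.677080
Posterior = 0.037160 / 0.677080 ≈ 0.0549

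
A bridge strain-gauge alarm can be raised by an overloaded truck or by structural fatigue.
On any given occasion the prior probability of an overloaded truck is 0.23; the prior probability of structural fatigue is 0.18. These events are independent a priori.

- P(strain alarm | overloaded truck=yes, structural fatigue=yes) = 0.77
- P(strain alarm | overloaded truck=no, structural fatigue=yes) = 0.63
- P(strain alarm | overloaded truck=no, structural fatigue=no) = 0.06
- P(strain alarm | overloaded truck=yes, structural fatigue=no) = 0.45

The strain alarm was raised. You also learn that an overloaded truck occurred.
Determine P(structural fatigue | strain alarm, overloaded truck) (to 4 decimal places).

P(structural fatigue | strain alarm, overloaded truck) ≈ 0.2730

P(strain alarm | overloaded truck) = 0.45·0.82 + 0.77·0.18 = 0.369000 + 0.138600 = 0.507600
The structural fatigue-present share is 0.77·0.18 = 0.138600.
Hence the posterior is 0.138600/0.507600 ≈ 0.2730.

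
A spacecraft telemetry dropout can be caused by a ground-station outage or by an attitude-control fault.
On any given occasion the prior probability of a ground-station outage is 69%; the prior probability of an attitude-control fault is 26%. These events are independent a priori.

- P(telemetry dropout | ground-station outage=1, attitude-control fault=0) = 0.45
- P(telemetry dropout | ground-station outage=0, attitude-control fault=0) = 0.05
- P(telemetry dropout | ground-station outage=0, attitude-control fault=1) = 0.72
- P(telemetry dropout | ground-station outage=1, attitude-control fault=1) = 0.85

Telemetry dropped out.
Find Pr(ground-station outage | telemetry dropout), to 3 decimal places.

Pr(ground-station outage | telemetry dropout) ≈ 0.846

For the numerator, keep only ground-station outage=true terms: 0.229770 + 0.152490 = 0.382260
Normalizer over all consistent configurations: 0.05*0.31*0.74 + 0.72*0.31*0.26 + 0.45*0.69*0.74 + 0.85*0.69*0.26 = 0.451762
P(ground-station outage | telemetry dropout) = 0.382260/0.451762 ≈ 0.846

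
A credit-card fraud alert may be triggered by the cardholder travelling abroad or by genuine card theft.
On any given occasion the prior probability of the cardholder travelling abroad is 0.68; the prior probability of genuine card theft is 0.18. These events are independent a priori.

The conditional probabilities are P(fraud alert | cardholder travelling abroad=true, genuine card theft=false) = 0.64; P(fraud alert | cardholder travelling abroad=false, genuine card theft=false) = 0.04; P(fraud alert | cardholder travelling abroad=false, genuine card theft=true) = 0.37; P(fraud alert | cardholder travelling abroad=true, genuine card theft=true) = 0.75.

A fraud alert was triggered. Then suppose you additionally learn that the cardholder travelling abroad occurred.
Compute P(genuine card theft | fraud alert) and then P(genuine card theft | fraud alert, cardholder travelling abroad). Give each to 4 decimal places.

P(fraud alert) = 0.04×0.32×0.82 + 0.37×0.32×0.18 + 0.64×0.68×0.82 + 0.75×0.68×0.18 = 0.010496 + 0.021312 + 0.356864 + 0.091800 = 0.480472
The genuine card theft-present share is 0.021312 + 0.091800 = 0.113112.
Hence the posterior is 0.113112/0.480472 ≈ 0.2354.

Now condition on the additional information:
P(fraud alert | cardholder travelling abroad) = 0.64*0.82 + 0.75*0.18 = 0.524800 + 0.135000 = 0.659800
Of this, 0.135000 comes from 0.75*0.18 (the genuine card theft=true cases).
P(genuine card theft | fraud alert, cardholder travelling abroad) = 0.135000 / 0.659800 ≈ 0.2046
This is intercausal reasoning (explaining away): once cardholder travelling abroad accounts for the fraud alert, genuine card theft becomes less likely.

P(genuine card theft | fraud alert) ≈ 0.2354; P(genuine card theft | fraud alert, cardholder travelling abroad) ≈ 0.2046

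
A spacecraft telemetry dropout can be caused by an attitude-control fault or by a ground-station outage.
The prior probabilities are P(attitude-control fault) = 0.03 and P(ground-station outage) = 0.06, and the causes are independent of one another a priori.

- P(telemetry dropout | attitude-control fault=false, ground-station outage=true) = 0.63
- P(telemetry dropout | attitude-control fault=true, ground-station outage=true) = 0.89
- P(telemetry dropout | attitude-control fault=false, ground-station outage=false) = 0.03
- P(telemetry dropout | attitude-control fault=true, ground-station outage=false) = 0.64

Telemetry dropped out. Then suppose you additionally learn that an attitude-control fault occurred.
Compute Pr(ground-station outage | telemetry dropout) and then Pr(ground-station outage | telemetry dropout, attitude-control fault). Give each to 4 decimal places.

Sum P(telemetry dropout|·) weighted by the priors over the 4 (attitude-control fault, ground-station outage) configurations:
  P(telemetry dropout) = 0.03·0.97·0.94 + 0.63·0.97·0.06 + 0.64·0.03·0.94 + 0.89·0.03·0.06
        = 0.027354 + 0.036666 + 0.018048 + 0.001602 = 0.083670
The terms with ground-station outage present sum to 0.038268, so
  P(ground-station outage | telemetry dropout) = 0.038268 / 0.083670 ≈ 0.4574

Now condition on the additional information:
P(telemetry dropout | attitude-control fault) = 0.64·0.94 + 0.89·0.06 = 0.601600 + 0.053400 = 0.655000
Restricting to configurations with ground-station outage present: 0.89·0.06 = 0.053400.
Hence the posterior is 0.053400/0.655000 ≈ 0.0815.

Pr(ground-station outage | telemetry dropout) ≈ 0.4574; Pr(ground-station outage | telemetry dropout, attitude-control fault) ≈ 0.0815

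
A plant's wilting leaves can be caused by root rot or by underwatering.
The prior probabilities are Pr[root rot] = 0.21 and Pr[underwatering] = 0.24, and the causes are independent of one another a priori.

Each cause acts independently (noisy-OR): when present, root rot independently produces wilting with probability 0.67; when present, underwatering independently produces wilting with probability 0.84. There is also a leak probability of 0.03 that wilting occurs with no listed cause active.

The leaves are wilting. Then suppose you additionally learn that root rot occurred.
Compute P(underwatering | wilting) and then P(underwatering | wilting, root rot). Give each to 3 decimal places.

Under noisy-OR, P(wilting | causes) = 1 − (1−0.03)·∏(1−qᵢ) over the active causes.
By total probability over the 4 (root rot, underwatering) configurations:
  P(wilting) = 0.03·0.79·0.76 + 0.8448·0.79·0.24 + 0.6799·0.21·0.76 + 0.948784·0.21·0.24
        = 0.018012 + 0.160174 + 0.108512 + 0.047819 = 0.334517
The terms with underwatering present sum to 0.207993, so
  P(underwatering | wilting) = 0.207993 / 0.334517 ≈ 0.622

With the extra evidence:
Numerator (weight on configurations with underwatering): 0.948784·0.24 = 0.227708
The normalizing constant is 0.6799·0.76 + 0.948784·0.24 = 0.744432
Posterior = 0.227708 / 0.744432 ≈ 0.306
This is intercausal reasoning (explaining away): once root rot accounts for the wilting, underwatering becomes less likely.

P(underwatering | wilting) ≈ 0.622; P(underwatering | wilting, root rot) ≈ 0.306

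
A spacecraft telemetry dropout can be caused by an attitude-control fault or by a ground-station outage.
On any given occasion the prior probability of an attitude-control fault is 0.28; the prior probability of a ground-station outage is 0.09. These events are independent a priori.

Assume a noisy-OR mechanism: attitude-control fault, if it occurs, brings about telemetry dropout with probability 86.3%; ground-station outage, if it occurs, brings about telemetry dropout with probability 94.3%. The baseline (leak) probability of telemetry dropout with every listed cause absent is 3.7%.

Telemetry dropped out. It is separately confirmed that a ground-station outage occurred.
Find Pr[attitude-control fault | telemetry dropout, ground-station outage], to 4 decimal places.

Pr[attitude-control fault | telemetry dropout, ground-station outage] ≈ 0.2900

Under noisy-OR, P(telemetry dropout | causes) = 1 − (1−0.037)·∏(1−qᵢ) over the active causes.
P(telemetry dropout | ground-station outage) = 0.945109*0.72 + 0.99248*0.28 = 0.680478 + 0.277894 = 0.958372
The attitude-control fault-present share is 0.99248*0.28 = 0.277894.
P(attitude-control fault | telemetry dropout, ground-station outage) = 0.277894 / 0.958372 ≈ 0.2900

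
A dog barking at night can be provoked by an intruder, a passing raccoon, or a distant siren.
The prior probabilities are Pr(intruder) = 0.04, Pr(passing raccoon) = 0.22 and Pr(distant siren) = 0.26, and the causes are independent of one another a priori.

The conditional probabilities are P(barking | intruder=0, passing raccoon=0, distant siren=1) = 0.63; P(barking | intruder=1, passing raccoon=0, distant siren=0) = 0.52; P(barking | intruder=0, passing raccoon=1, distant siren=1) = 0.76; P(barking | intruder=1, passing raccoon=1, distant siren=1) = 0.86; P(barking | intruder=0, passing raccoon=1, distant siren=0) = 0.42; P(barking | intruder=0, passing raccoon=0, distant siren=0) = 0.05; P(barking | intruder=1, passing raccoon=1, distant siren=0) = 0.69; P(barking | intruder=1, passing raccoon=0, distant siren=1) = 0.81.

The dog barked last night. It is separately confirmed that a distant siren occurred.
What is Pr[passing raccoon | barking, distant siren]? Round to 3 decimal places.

Pr[passing raccoon | barking, distant siren] ≈ 0.253

Sum P(barking|·) weighted by the priors over the 4 (intruder, passing raccoon) configurations:
  P(barking | distant siren) = 0.63*0.96*0.78 + 0.76*0.96*0.22 + 0.81*0.04*0.78 + 0.86*0.04*0.22
        = 0.471744 + 0.160512 + 0.025272 + 0.007568 = 0.665096
Configurations with passing raccoon contribute 0.168080, so
  P(passing raccoon | barking, distant siren) = 0.168080 / 0.665096 ≈ 0.253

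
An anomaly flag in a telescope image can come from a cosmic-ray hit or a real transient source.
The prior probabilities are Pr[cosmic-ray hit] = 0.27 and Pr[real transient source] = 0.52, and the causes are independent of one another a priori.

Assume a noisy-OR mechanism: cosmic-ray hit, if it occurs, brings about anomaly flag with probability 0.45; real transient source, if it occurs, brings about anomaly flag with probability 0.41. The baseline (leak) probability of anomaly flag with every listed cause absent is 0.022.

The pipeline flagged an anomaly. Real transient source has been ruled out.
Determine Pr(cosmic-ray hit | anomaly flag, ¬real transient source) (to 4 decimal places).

Pr(cosmic-ray hit | anomaly flag, ¬real transient source) ≈ 0.8860

Under noisy-OR, P(anomaly flag | causes) = 1 − (1−0.022)·∏(1−qᵢ) over the active causes.
Sum P(anomaly flag|·) weighted by the priors over both values of cosmic-ray hit:
  P(anomaly flag | ¬real transient source) = 0.022*0.73 + 0.4621*0.27
        = 0.016060 + 0.124767 = 0.140827
Keeping only the cosmic-ray hit-present terms gives 0.124767, so
  P(cosmic-ray hit | anomaly flag, ¬real transient source) = 0.124767 / 0.140827 ≈ 0.8860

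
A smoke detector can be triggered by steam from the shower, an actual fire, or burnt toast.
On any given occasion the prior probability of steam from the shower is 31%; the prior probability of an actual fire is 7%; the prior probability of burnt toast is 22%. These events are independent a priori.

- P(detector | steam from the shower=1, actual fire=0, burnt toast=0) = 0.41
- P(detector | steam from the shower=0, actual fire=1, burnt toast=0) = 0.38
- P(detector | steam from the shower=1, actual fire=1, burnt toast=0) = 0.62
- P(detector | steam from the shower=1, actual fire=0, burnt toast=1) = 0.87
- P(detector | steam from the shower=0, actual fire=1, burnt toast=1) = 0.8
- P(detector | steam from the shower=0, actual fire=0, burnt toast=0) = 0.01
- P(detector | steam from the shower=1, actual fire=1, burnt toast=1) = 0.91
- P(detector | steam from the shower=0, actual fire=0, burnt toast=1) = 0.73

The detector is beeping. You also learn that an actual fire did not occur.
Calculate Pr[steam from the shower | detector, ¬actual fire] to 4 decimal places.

Numerator (weight on configurations with steam from the shower): 0.099138 + 0.059334 = 0.158472
Denominator P(detector | ¬actual fire): 0.01·0.69·0.78 + 0.73·0.69·0.22 + 0.41·0.31·0.78 + 0.87·0.31·0.22 = 0.274668
P(steam from the shower | detector, ¬actual fire) = 0.158472/0.274668 ≈ 0.5770

Pr[steam from the shower | detector, ¬actual fire] ≈ 0.5770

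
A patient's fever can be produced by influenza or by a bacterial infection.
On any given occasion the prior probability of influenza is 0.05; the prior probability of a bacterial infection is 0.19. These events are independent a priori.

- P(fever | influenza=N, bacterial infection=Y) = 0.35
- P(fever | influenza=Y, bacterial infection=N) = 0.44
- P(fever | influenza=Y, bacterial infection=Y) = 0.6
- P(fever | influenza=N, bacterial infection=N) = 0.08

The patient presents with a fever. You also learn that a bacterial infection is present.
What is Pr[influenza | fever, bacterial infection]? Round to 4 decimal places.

Pr[influenza | fever, bacterial infection] ≈ 0.0828

By total probability over both values of influenza:
  P(fever | bacterial infection) = 0.35*0.95 + 0.6*0.05
        = 0.332500 + 0.030000 = 0.362500
The terms with influenza present sum to 0.030000, so
  P(influenza | fever, bacterial infection) = 0.030000 / 0.362500 ≈ 0.0828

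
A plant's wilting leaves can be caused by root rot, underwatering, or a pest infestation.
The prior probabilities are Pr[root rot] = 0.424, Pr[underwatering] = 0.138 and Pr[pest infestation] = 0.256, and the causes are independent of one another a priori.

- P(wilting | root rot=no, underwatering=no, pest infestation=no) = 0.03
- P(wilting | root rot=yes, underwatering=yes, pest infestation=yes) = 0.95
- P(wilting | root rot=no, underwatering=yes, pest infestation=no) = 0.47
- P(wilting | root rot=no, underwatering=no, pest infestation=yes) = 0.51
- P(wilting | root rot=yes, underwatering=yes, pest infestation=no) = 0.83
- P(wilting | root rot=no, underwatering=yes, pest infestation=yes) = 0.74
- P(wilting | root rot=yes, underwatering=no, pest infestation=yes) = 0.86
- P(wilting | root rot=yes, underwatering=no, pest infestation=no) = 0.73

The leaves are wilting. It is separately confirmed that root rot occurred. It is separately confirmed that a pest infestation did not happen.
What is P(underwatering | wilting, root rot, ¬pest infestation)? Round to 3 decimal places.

Numerator (weight on configurations with underwatering): 0.83·0.138 = 0.114540
The normalizing constant is 0.73·0.862 + 0.83·0.138 = 0.743800
Posterior = 0.114540 / 0.743800 ≈ 0.154

P(underwatering | wilting, root rot, ¬pest infestation) ≈ 0.154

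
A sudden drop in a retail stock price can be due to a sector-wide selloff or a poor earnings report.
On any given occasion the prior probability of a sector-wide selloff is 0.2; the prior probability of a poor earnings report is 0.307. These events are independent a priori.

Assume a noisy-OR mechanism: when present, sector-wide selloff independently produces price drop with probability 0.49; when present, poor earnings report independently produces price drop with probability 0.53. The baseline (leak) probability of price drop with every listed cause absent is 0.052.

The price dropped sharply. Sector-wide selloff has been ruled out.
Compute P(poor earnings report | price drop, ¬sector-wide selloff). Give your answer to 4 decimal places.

Under noisy-OR, P(price drop | causes) = 1 − (1−0.052)·∏(1−qᵢ) over the active causes.
Enumerate both values of poor earnings report and weight by the priors:
  P(price drop | ¬sector-wide selloff) = 0.052·0.693 + 0.55444·0.307
        = 0.036036 + 0.170213 = 0.206249
Keeping only the poor earnings report-present terms gives 0.170213, so
  P(poor earnings report | price drop, ¬sector-wide selloff) = 0.170213 / 0.206249 ≈ 0.8253

P(poor earnings report | price drop, ¬sector-wide selloff) ≈ 0.8253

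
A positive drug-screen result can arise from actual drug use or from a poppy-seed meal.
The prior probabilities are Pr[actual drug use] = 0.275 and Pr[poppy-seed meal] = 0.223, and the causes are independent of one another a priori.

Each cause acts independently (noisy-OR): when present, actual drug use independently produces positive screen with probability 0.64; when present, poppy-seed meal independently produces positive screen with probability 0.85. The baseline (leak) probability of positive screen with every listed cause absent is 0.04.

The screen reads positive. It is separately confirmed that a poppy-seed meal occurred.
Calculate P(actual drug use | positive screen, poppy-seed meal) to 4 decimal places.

P(actual drug use | positive screen, poppy-seed meal) ≈ 0.2958

Under noisy-OR, P(positive screen | causes) = 1 − (1−0.04)·∏(1−qᵢ) over the active causes.
For the numerator, keep only actual drug use=true terms: 0.94816×0.275 = 0.260744
The normalizing constant is 0.856×0.725 + 0.94816×0.275 = 0.881344
Posterior = 0.260744 / 0.881344 ≈ 0.2958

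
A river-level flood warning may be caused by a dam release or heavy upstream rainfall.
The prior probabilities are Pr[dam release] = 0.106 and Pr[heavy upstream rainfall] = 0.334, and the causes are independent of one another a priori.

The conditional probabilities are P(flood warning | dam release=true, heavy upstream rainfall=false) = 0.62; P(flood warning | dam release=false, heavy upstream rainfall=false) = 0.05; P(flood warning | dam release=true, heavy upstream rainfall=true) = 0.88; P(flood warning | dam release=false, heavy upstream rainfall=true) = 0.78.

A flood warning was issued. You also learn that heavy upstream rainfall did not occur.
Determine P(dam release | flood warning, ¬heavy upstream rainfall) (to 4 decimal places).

P(dam release | flood warning, ¬heavy upstream rainfall) ≈ 0.5952

Numerator (weight on configurations with dam release): 0.62·0.106 = 0.065720
Normalizer over all consistent configurations: 0.05·0.894 + 0.62·0.106 = 0.110420
Posterior = 0.065720 / 0.110420 ≈ 0.5952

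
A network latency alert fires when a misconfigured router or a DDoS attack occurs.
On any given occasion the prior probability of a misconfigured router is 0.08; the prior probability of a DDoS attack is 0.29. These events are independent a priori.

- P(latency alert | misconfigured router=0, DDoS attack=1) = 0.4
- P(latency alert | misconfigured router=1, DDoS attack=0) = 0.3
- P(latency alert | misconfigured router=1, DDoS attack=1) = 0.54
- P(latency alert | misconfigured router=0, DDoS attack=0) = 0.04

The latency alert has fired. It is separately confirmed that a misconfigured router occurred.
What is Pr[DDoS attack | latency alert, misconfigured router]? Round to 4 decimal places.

By total probability over both values of DDoS attack:
  P(latency alert | misconfigured router) = 0.3*0.71 + 0.54*0.29
        = 0.213000 + 0.156600 = 0.369600
Configurations with DDoS attack contribute 0.156600, so
  P(DDoS attack | latency alert, misconfigured router) = 0.156600 / 0.369600 ≈ 0.4237

Pr[DDoS attack | latency alert, misconfigured router] ≈ 0.4237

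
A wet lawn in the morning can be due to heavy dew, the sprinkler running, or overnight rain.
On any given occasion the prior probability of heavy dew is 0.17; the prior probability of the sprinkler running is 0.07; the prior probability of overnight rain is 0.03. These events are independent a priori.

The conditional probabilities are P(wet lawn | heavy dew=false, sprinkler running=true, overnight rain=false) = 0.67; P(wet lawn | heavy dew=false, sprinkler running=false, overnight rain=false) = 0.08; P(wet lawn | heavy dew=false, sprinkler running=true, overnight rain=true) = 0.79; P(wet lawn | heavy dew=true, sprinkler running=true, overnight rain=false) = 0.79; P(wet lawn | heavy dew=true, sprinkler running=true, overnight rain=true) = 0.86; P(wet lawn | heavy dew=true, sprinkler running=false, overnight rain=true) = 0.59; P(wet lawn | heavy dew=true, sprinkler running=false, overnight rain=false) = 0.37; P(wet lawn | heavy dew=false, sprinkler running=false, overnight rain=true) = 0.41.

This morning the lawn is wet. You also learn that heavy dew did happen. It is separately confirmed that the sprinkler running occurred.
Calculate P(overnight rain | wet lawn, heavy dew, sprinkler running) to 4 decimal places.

P(overnight rain | wet lawn, heavy dew, sprinkler running) ≈ 0.0326

Numerator (weight on configurations with overnight rain): 0.86×0.03 = 0.025800
Normalizer over all consistent configurations: 0.79×0.97 + 0.86×0.03 = 0.792100
P(overnight rain | wet lawn, heavy dew, sprinkler running) = 0.025800/0.792100 ≈ 0.0326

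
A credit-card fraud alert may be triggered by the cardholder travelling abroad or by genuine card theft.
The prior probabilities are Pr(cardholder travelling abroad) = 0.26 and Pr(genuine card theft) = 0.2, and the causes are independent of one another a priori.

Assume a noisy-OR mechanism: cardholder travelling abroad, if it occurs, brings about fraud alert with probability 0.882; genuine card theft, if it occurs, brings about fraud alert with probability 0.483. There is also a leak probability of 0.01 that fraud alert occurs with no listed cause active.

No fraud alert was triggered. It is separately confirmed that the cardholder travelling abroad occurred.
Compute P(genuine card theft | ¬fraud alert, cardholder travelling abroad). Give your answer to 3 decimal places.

P(genuine card theft | ¬fraud alert, cardholder travelling abroad) ≈ 0.114

Under noisy-OR, P(fraud alert | causes) = 1 − (1−0.01)·∏(1−qᵢ) over the active causes.
Weight on genuine card theft=true, given the evidence: 0.060396×0.2 = 0.012079
Denominator P(¬fraud alert | cardholder travelling abroad): 0.11682×0.8 + 0.060396×0.2 = 0.105535
Posterior = 0.012079 / 0.105535 ≈ 0.114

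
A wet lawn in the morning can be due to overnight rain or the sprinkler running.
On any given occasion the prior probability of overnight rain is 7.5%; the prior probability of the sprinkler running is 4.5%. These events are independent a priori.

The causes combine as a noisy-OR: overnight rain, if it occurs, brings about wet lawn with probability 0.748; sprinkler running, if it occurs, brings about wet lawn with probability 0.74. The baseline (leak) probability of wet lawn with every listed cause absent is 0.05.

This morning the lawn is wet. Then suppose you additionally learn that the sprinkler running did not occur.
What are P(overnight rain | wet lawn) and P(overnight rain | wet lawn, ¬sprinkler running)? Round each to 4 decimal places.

Under noisy-OR, P(wet lawn | causes) = 1 − (1−0.05)·∏(1−qᵢ) over the active causes.
By total probability over the 4 (overnight rain, sprinkler running) configurations:
  P(wet lawn) = 0.05×0.925×0.955 + 0.753×0.925×0.045 + 0.7606×0.075×0.955 + 0.937756×0.075×0.045
        = 0.044169 + 0.031344 + 0.054478 + 0.003165 = 0.133156
The terms with overnight rain present sum to 0.057643, so
  P(overnight rain | wet lawn) = 0.057643 / 0.133156 ≈ 0.4329

Now condition on the additional information:
By total probability over both values of overnight rain:
  P(wet lawn | ¬sprinkler running) = 0.05×0.925 + 0.7606×0.075
        = 0.046250 + 0.057045 = 0.103295
The terms with overnight rain present sum to 0.057045, so
  P(overnight rain | wet lawn, ¬sprinkler running) = 0.057045 / 0.103295 ≈ 0.5523
With sprinkler running excluded, overnight rain must carry more of the explanatory weight for the wet lawn.

P(overnight rain | wet lawn) ≈ 0.4329; P(overnight rain | wet lawn, ¬sprinkler running) ≈ 0.5523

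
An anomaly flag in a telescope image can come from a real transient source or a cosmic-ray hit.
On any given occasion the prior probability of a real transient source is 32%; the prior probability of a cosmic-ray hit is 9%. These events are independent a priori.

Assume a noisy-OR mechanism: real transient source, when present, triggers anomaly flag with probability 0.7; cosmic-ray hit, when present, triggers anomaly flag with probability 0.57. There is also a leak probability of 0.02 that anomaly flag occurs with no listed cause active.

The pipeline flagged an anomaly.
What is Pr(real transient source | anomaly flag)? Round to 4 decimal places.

Under noisy-OR, P(anomaly flag | causes) = 1 − (1−0.02)·∏(1−qᵢ) over the active causes.
Weight on real transient source=true, given the evidence: 0.205587 + 0.025159 = 0.230746
Denominator P(anomaly flag): 0.02×0.68×0.91 + 0.5786×0.68×0.09 + 0.706×0.32×0.91 + 0.87358×0.32×0.09 = 0.278532
P(real transient source | anomaly flag) = 0.230746/0.278532 ≈ 0.8284

Pr(real transient source | anomaly flag) ≈ 0.8284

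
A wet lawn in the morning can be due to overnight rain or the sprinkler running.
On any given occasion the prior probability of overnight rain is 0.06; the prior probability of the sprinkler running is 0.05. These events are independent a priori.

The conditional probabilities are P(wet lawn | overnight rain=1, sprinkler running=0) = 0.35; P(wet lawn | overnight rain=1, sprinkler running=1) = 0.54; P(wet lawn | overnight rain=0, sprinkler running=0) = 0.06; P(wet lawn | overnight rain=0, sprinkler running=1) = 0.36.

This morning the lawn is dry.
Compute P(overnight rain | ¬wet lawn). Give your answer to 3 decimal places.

Sum P(¬wet lawn|·) weighted by the priors over the 4 (overnight rain, sprinkler running) configurations:
  P(¬wet lawn) = 0.94·0.94·0.95 + 0.64·0.94·0.05 + 0.65·0.06·0.95 + 0.46·0.06·0.05
        = 0.839420 + 0.030080 + 0.037050 + 0.001380 = 0.907930
The terms with overnight rain present sum to 0.038430, so
  P(overnight rain | ¬wet lawn) = 0.038430 / 0.907930 ≈ 0.042

P(overnight rain | ¬wet lawn) ≈ 0.042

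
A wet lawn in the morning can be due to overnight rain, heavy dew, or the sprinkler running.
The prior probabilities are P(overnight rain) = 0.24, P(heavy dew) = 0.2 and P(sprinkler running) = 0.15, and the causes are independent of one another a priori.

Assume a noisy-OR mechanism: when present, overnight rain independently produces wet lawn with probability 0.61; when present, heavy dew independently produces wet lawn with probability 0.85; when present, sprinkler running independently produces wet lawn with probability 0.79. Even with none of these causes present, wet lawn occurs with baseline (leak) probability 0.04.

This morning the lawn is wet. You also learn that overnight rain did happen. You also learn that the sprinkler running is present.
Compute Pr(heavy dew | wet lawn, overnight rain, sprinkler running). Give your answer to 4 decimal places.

Pr(heavy dew | wet lawn, overnight rain, sprinkler running) ≈ 0.2114

Under noisy-OR, P(wet lawn | causes) = 1 − (1−0.04)·∏(1−qᵢ) over the active causes.
Enumerate both values of heavy dew and weight by the priors:
  P(wet lawn | overnight rain, sprinkler running) = 0.921376*0.8 + 0.988206*0.2
        = 0.737101 + 0.197641 = 0.934742
The terms with heavy dew present sum to 0.197641, so
  P(heavy dew | wet lawn, overnight rain, sprinkler running) = 0.197641 / 0.934742 ≈ 0.2114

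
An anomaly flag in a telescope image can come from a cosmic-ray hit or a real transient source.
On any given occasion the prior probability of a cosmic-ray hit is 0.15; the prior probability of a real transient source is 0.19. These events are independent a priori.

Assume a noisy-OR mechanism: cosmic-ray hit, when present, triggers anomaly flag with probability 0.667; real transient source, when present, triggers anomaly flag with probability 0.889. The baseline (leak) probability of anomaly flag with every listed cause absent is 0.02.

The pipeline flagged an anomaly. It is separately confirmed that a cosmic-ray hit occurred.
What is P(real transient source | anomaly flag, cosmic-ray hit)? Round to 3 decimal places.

Under noisy-OR, P(anomaly flag | causes) = 1 − (1−0.02)·∏(1−qᵢ) over the active causes.
Sum P(anomaly flag|·) weighted by the priors over both values of real transient source:
  P(anomaly flag | cosmic-ray hit) = 0.67366*0.81 + 0.963776*0.19
        = 0.545665 + 0.183117 = 0.728782
Keeping only the real transient source-present terms gives 0.183117, so
  P(real transient source | anomaly flag, cosmic-ray hit) = 0.183117 / 0.728782 ≈ 0.251

P(real transient source | anomaly flag, cosmic-ray hit) ≈ 0.251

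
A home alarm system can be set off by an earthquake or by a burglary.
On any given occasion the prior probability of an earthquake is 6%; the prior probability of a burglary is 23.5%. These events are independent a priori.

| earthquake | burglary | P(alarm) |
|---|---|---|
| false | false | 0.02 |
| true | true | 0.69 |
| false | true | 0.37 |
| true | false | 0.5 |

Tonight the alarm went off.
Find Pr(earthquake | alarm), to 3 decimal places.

Sum P(alarm|·) weighted by the priors over the 4 (earthquake, burglary) configurations:
  P(alarm) = 0.02×0.94×0.765 + 0.37×0.94×0.235 + 0.5×0.06×0.765 + 0.69×0.06×0.235
        = 0.014382 + 0.081733 + 0.022950 + 0.009729 = 0.128794
Keeping only the earthquake-present terms gives 0.032679, so
  P(earthquake | alarm) = 0.032679 / 0.128794 ≈ 0.254

Pr(earthquake | alarm) ≈ 0.254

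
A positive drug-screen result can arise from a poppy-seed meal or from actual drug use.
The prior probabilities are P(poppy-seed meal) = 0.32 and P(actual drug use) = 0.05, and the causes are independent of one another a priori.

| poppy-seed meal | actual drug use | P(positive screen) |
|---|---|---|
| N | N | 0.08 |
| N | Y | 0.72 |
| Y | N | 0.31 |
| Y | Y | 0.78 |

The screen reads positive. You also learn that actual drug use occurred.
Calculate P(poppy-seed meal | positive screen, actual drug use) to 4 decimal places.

P(positive screen | actual drug use) = 0.72*0.68 + 0.78*0.32 = 0.489600 + 0.249600 = 0.739200
The poppy-seed meal-present share is 0.78*0.32 = 0.249600.
P(poppy-seed meal | positive screen, actual drug use) = 0.249600 / 0.739200 ≈ 0.3377

P(poppy-seed meal | positive screen, actual drug use) ≈ 0.3377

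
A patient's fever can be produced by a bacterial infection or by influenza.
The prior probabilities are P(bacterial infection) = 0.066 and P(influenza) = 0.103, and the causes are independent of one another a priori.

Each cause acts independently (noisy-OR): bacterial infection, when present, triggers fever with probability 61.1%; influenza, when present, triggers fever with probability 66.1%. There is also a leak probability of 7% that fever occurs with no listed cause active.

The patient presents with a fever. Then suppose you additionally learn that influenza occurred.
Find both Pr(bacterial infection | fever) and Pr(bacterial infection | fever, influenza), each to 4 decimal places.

Pr(bacterial infection | fever) ≈ 0.2600; Pr(bacterial infection | fever, influenza) ≈ 0.0830

Under noisy-OR, P(fever | causes) = 1 − (1−0.07)·∏(1−qᵢ) over the active causes.
Weight on bacterial infection=true, given the evidence: 0.037784 + 0.005964 = 0.043748
Normalizer over all consistent configurations: 0.07×0.934×0.897 + 0.68473×0.934×0.103 + 0.63823×0.066×0.897 + 0.87736×0.066×0.103 = 0.168266
Posterior = 0.043748 / 0.168266 ≈ 0.2600

Now also conditioning on influenza=true:
P(fever | influenza) = 0.68473*0.934 + 0.87736*0.066 = 0.639538 + 0.057906 = 0.697444
The bacterial infection-present share is 0.87736*0.066 = 0.057906.
P(bacterial infection | fever, influenza) = 0.057906 / 0.697444 ≈ 0.0830
Conditioning on influenza lowers the posterior on bacterial infection: the classic explaining-away effect in a common-effect structure.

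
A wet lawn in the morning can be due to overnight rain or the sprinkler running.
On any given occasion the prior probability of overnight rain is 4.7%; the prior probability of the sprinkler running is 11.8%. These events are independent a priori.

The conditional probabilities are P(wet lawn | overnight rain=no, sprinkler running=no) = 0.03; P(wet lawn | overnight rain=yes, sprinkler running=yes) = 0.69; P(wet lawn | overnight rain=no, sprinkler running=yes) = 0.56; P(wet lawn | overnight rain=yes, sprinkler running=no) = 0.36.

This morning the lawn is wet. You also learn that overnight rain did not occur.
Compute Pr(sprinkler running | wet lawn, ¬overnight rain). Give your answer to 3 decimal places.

Pr(sprinkler running | wet lawn, ¬overnight rain) ≈ 0.714

P(wet lawn | ¬overnight rain) = 0.03·0.882 + 0.56·0.118 = 0.026460 + 0.066080 = 0.092540
The sprinkler running-present share is 0.56·0.118 = 0.066080.
So P(sprinkler running | wet lawn, ¬overnight rain) = 0.066080/0.092540 ≈ 0.714.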